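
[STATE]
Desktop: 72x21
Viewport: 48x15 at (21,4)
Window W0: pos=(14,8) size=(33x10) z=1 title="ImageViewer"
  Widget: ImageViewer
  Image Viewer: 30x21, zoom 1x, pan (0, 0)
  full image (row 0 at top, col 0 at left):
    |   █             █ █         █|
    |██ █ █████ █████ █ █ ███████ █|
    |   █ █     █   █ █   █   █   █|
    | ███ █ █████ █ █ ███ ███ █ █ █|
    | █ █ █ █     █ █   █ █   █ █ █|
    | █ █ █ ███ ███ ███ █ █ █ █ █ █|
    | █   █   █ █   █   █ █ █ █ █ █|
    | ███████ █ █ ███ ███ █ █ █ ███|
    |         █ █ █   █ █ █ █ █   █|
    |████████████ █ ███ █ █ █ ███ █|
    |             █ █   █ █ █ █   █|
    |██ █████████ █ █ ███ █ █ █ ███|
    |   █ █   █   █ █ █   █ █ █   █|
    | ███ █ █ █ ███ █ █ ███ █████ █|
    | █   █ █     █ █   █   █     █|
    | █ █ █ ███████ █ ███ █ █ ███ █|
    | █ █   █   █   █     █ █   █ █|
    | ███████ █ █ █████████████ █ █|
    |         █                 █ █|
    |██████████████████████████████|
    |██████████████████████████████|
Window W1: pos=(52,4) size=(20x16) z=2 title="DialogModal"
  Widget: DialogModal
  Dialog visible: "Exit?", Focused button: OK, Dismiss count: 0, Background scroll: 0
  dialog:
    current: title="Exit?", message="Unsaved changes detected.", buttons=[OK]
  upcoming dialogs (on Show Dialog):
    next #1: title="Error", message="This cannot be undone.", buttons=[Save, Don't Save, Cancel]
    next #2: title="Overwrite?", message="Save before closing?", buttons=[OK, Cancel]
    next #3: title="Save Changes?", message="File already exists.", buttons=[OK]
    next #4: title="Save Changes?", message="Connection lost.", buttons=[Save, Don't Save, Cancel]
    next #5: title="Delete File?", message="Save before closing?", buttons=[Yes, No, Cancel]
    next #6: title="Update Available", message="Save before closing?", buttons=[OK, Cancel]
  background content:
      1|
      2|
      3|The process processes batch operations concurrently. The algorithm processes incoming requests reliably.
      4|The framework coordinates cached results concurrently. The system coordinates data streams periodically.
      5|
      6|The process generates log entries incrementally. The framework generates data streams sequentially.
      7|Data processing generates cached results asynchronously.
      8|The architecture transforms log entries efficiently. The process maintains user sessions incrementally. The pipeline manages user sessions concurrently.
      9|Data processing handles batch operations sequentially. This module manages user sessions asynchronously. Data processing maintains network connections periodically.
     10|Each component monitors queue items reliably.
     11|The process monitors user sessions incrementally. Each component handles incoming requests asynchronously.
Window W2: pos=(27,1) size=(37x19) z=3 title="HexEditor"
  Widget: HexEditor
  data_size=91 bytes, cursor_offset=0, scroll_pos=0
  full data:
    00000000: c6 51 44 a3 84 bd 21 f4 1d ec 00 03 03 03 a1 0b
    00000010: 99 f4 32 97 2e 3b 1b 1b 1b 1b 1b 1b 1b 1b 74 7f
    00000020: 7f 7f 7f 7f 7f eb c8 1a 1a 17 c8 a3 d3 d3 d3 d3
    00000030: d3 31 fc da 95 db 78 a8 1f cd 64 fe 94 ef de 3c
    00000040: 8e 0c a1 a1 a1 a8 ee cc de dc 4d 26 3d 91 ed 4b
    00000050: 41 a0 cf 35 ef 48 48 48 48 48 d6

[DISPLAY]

      ┃00000000  C6 51 44 a3 84 bd 21 f4  ┃━━━━━
      ┃00000010  99 f4 32 97 2e 3b 1b 1b  ┃l    
      ┃00000020  7f 7f 7f 7f 7f eb c8 1a  ┃─────
      ┃00000030  d3 31 fc da 95 db 78 a8  ┃     
━━━━━━┃00000040  8e 0c a1 a1 a1 a8 ee cc  ┃     
Viewer┃00000050  41 a0 cf 35 ef 48 48 48  ┃ proc
──────┃                                   ┃────┐
      ┃                                   ┃    │
████ █┃                                   ┃chan│
     █┃                                   ┃    │
 █████┃                                   ┃────┘
 █    ┃                                   ┃sing 
 ███ █┃                                   ┃ent m
━━━━━━┃                                   ┃ moni
      ┃                                   ┃     


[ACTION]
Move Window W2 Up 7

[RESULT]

      ┃00000010  99 f4 32 97 2e 3b 1b 1b  ┃━━━━━
      ┃00000020  7f 7f 7f 7f 7f eb c8 1a  ┃l    
      ┃00000030  d3 31 fc da 95 db 78 a8  ┃─────
      ┃00000040  8e 0c a1 a1 a1 a8 ee cc  ┃     
━━━━━━┃00000050  41 a0 cf 35 ef 48 48 48  ┃     
Viewer┃                                   ┃ proc
──────┃                                   ┃────┐
      ┃                                   ┃    │
████ █┃                                   ┃chan│
     █┃                                   ┃    │
 █████┃                                   ┃────┘
 █    ┃                                   ┃sing 
 ███ █┃                                   ┃ent m
━━━━━━┃                                   ┃ moni
      ┗━━━━━━━━━━━━━━━━━━━━━━━━━━━━━━━━━━━┛     


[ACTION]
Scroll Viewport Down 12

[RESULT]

      ┃00000030  d3 31 fc da 95 db 78 a8  ┃─────
      ┃00000040  8e 0c a1 a1 a1 a8 ee cc  ┃     
━━━━━━┃00000050  41 a0 cf 35 ef 48 48 48  ┃     
Viewer┃                                   ┃ proc
──────┃                                   ┃────┐
      ┃                                   ┃    │
████ █┃                                   ┃chan│
     █┃                                   ┃    │
 █████┃                                   ┃────┘
 █    ┃                                   ┃sing 
 ███ █┃                                   ┃ent m
━━━━━━┃                                   ┃ moni
      ┗━━━━━━━━━━━━━━━━━━━━━━━━━━━━━━━━━━━┛     
                               ┗━━━━━━━━━━━━━━━━
                                                


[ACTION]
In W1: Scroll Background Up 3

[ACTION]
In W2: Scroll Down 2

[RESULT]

      ┃00000050  41 a0 cf 35 ef 48 48 48  ┃─────
      ┃                                   ┃     
━━━━━━┃                                   ┃     
Viewer┃                                   ┃ proc
──────┃                                   ┃────┐
      ┃                                   ┃    │
████ █┃                                   ┃chan│
     █┃                                   ┃    │
 █████┃                                   ┃────┘
 █    ┃                                   ┃sing 
 ███ █┃                                   ┃ent m
━━━━━━┃                                   ┃ moni
      ┗━━━━━━━━━━━━━━━━━━━━━━━━━━━━━━━━━━━┛     
                               ┗━━━━━━━━━━━━━━━━
                                                


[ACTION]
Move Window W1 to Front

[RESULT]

      ┃00000050  41 a0 cf 35 ef┠────────────────
      ┃                        ┃                
━━━━━━┃                        ┃                
Viewer┃                        ┃The process proc
──────┃                        ┃Th┌────────────┐
      ┃                        ┃  │   Exit?    │
████ █┃                        ┃Th│Unsaved chan│
     █┃                        ┃Da│    [OK]    │
 █████┃                        ┃Th└────────────┘
 █    ┃                        ┃Data processing 
 ███ █┃                        ┃Each component m
━━━━━━┃                        ┃The process moni
      ┗━━━━━━━━━━━━━━━━━━━━━━━━┃                
                               ┗━━━━━━━━━━━━━━━━
                                                


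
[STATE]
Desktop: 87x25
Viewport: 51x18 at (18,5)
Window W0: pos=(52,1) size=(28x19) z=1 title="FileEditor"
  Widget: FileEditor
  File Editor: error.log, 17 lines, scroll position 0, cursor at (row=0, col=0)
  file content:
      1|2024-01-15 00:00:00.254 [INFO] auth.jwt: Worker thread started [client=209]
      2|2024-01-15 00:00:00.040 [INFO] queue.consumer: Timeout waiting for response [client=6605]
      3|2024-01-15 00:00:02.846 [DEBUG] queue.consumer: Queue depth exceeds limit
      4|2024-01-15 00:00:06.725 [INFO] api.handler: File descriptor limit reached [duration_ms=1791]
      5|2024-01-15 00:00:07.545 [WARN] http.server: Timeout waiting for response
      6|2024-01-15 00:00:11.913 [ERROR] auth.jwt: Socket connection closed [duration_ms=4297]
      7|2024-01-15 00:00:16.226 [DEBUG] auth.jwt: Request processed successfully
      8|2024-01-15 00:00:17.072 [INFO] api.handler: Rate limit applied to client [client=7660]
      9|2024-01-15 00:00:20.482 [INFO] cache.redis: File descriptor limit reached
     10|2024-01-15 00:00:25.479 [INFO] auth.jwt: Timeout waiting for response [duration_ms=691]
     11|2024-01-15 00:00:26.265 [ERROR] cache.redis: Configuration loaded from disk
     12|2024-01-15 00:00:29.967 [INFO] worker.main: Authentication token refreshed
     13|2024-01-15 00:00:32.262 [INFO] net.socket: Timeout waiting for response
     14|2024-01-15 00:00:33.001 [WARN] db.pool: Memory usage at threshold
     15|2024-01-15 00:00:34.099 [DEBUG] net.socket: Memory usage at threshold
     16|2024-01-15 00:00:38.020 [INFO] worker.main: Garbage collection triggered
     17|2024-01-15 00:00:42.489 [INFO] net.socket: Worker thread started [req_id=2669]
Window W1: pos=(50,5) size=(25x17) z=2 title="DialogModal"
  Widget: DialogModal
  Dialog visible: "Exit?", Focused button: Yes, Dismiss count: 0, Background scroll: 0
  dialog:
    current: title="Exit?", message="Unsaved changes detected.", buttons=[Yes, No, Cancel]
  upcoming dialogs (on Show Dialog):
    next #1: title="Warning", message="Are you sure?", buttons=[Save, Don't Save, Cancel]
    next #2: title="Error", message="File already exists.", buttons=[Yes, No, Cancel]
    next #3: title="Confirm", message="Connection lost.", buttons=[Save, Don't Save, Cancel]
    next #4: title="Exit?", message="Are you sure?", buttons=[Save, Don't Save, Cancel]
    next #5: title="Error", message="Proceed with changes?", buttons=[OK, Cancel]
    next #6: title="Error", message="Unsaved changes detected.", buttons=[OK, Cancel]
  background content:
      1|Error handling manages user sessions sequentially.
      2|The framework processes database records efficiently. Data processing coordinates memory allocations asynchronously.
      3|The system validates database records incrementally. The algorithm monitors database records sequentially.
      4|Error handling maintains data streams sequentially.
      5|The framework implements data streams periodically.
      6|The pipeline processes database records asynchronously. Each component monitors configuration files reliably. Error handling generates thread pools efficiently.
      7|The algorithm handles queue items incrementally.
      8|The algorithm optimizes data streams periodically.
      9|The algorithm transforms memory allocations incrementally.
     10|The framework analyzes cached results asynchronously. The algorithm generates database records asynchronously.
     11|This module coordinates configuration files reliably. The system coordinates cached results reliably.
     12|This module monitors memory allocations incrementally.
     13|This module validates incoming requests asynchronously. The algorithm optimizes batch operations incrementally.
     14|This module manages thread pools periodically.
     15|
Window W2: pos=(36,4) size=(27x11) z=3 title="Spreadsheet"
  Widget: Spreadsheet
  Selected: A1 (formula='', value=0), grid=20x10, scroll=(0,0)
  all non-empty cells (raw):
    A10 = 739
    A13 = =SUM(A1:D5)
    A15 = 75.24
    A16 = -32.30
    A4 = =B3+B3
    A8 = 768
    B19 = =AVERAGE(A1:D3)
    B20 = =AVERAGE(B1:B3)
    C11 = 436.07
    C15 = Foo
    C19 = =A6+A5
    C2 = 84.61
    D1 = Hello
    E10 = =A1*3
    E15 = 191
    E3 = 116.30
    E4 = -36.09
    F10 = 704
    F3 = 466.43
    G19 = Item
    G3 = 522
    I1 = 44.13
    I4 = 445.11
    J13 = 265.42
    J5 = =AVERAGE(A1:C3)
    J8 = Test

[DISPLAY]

                  ┃ Spreadsheet             ┃━━━━━━
                  ┠─────────────────────────┨      
                  ┃A1:                      ┃──────
                  ┃       A       B       C ┃ng man
                  ┃-------------------------┃k proc
                  ┃  1      [0]       0     ┃alidat
                  ┃  2        0       0   84┃ng mai
                  ┃  3        0       0     ┃──────
                  ┃  4        0       0     ┃t?    
                  ┗━━━━━━━━━━━━━━━━━━━━━━━━━┛hanges
                                ┃Th│[Yes]  No   Can
                                ┃Th└───────────────
                                ┃The framework anal
                                ┃This module coordi
                                ┃This module monito
                                ┃This module valida
                                ┗━━━━━━━━━━━━━━━━━━
                                                   


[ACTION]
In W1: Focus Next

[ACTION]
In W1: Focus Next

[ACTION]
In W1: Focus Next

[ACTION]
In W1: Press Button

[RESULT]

                  ┃ Spreadsheet             ┃━━━━━━
                  ┠─────────────────────────┨      
                  ┃A1:                      ┃──────
                  ┃       A       B       C ┃ng man
                  ┃-------------------------┃k proc
                  ┃  1      [0]       0     ┃alidat
                  ┃  2        0       0   84┃ng mai
                  ┃  3        0       0     ┃k impl
                  ┃  4        0       0     ┃ proce
                  ┗━━━━━━━━━━━━━━━━━━━━━━━━━┛m hand
                                ┃The algorithm opti
                                ┃The algorithm tran
                                ┃The framework anal
                                ┃This module coordi
                                ┃This module monito
                                ┃This module valida
                                ┗━━━━━━━━━━━━━━━━━━
                                                   


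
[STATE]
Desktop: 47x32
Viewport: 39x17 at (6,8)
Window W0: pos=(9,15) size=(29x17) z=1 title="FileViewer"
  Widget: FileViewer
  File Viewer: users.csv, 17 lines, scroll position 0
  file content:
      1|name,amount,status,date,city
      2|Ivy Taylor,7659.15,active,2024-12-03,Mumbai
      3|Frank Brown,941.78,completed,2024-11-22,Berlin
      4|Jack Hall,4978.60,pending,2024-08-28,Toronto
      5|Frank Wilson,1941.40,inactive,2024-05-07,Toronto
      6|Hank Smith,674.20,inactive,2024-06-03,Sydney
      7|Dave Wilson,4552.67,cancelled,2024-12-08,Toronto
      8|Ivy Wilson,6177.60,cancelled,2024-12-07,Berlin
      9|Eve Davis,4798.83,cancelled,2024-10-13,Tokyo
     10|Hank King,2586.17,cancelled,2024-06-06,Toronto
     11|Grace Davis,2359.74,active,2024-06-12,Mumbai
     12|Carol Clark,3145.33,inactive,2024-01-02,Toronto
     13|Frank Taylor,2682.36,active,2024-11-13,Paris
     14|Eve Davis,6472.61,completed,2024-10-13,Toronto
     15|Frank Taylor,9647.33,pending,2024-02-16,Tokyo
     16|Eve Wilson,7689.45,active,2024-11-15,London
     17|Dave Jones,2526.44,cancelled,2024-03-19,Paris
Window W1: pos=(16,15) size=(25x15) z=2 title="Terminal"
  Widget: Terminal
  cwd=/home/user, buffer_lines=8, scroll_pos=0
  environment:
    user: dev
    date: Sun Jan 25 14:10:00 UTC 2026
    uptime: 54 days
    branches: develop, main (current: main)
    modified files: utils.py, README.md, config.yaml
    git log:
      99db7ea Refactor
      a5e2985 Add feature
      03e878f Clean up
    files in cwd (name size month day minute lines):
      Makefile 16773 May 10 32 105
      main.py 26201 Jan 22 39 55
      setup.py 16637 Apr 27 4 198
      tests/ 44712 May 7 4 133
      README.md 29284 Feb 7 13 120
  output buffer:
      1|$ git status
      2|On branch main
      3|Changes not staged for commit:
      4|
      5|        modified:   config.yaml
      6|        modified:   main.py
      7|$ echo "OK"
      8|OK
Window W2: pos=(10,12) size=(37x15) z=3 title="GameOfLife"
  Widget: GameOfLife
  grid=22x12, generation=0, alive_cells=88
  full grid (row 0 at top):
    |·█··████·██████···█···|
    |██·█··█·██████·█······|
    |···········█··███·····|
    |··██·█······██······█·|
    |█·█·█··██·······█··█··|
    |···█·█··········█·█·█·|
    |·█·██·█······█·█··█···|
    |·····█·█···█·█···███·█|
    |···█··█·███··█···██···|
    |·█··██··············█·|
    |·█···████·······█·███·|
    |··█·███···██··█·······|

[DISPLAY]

                                       
                                       
                                       
                                       
    ┏━━━━━━━━━━━━━━━━━━━━━━━━━━━━━━━━━━
    ┃ GameOfLife                       
    ┠──────────────────────────────────
   ┏┃Gen: 0                            
   ┃┃██·█··█·██████·█······            
   ┠┃···········█··███·····            
   ┃┃··██·█······██······█·            
   ┃┃█·█·█··██·······█··█··            
   ┃┃···█·█··········█·█·█·            
   ┃┃·█·██·█······█·█··█···            
   ┃┃·····█·█···█·█···███·█            
   ┃┃···█··█·███··█···██···            
   ┃┃·█··██··············█·            


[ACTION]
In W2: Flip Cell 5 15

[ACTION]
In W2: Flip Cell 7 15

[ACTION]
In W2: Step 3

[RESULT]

                                       
                                       
                                       
                                       
    ┏━━━━━━━━━━━━━━━━━━━━━━━━━━━━━━━━━━
    ┃ GameOfLife                       
    ┠──────────────────────────────────
   ┏┃Gen: 3                            
   ┃┃·····██········███····            
   ┠┃·············██·██····            
   ┃┃·············███·██···            
   ┃┃██···········██···██··            
   ┃┃██·██···█·····██·██·█·            
   ┃┃·█···█······█···███···            
   ┃┃·█····█··██·····█·█···            
   ┃┃······█··███·█·█······            
   ┃┃····█·█···█··········█            


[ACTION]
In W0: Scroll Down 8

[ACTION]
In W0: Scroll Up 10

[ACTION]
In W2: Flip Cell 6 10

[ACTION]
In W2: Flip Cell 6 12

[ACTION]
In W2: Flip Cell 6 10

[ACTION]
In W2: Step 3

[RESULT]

                                       
                                       
                                       
                                       
    ┏━━━━━━━━━━━━━━━━━━━━━━━━━━━━━━━━━━
    ┃ GameOfLife                       
    ┠──────────────────────────────────
   ┏┃Gen: 6                            
   ┃┃·············█··█·····            
   ┠┃·············██·······            
   ┃┃······················            
   ┃┃██·██········██·······            
   ┃┃·█████·······███······            
   ┃┃······██··············            
   ┃┃·····██···██··········            
   ┃┃······█··█·██·········            
   ┃┃·······██···█·········            


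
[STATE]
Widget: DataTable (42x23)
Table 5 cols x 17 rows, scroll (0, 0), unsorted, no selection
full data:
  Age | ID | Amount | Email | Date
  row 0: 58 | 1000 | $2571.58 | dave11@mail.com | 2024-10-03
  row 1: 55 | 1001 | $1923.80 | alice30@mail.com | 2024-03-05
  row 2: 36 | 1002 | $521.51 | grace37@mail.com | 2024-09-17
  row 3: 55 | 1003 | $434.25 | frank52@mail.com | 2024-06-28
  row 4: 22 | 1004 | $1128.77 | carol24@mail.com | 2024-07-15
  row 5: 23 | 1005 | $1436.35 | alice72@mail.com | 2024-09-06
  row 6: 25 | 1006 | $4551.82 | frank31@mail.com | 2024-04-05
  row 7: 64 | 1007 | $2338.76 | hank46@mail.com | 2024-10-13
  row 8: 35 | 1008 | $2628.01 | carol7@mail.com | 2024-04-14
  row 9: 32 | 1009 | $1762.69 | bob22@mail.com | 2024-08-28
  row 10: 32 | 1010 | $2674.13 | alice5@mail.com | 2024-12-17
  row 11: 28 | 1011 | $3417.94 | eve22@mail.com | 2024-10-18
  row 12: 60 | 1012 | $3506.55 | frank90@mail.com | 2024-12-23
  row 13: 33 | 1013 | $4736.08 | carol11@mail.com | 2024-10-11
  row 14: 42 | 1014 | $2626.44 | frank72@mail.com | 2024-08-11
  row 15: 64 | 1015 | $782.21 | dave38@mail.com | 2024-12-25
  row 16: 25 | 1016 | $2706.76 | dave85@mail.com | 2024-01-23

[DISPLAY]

Age│ID  │Amount  │Email           │Date   
───┼────┼────────┼────────────────┼───────
58 │1000│$2571.58│dave11@mail.com │2024-10
55 │1001│$1923.80│alice30@mail.com│2024-03
36 │1002│$521.51 │grace37@mail.com│2024-09
55 │1003│$434.25 │frank52@mail.com│2024-06
22 │1004│$1128.77│carol24@mail.com│2024-07
23 │1005│$1436.35│alice72@mail.com│2024-09
25 │1006│$4551.82│frank31@mail.com│2024-04
64 │1007│$2338.76│hank46@mail.com │2024-10
35 │1008│$2628.01│carol7@mail.com │2024-04
32 │1009│$1762.69│bob22@mail.com  │2024-08
32 │1010│$2674.13│alice5@mail.com │2024-12
28 │1011│$3417.94│eve22@mail.com  │2024-10
60 │1012│$3506.55│frank90@mail.com│2024-12
33 │1013│$4736.08│carol11@mail.com│2024-10
42 │1014│$2626.44│frank72@mail.com│2024-08
64 │1015│$782.21 │dave38@mail.com │2024-12
25 │1016│$2706.76│dave85@mail.com │2024-01
                                          
                                          
                                          
                                          


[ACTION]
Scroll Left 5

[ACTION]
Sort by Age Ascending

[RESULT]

Ag▲│ID  │Amount  │Email           │Date   
───┼────┼────────┼────────────────┼───────
22 │1004│$1128.77│carol24@mail.com│2024-07
23 │1005│$1436.35│alice72@mail.com│2024-09
25 │1006│$4551.82│frank31@mail.com│2024-04
25 │1016│$2706.76│dave85@mail.com │2024-01
28 │1011│$3417.94│eve22@mail.com  │2024-10
32 │1009│$1762.69│bob22@mail.com  │2024-08
32 │1010│$2674.13│alice5@mail.com │2024-12
33 │1013│$4736.08│carol11@mail.com│2024-10
35 │1008│$2628.01│carol7@mail.com │2024-04
36 │1002│$521.51 │grace37@mail.com│2024-09
42 │1014│$2626.44│frank72@mail.com│2024-08
55 │1001│$1923.80│alice30@mail.com│2024-03
55 │1003│$434.25 │frank52@mail.com│2024-06
58 │1000│$2571.58│dave11@mail.com │2024-10
60 │1012│$3506.55│frank90@mail.com│2024-12
64 │1007│$2338.76│hank46@mail.com │2024-10
64 │1015│$782.21 │dave38@mail.com │2024-12
                                          
                                          
                                          
                                          


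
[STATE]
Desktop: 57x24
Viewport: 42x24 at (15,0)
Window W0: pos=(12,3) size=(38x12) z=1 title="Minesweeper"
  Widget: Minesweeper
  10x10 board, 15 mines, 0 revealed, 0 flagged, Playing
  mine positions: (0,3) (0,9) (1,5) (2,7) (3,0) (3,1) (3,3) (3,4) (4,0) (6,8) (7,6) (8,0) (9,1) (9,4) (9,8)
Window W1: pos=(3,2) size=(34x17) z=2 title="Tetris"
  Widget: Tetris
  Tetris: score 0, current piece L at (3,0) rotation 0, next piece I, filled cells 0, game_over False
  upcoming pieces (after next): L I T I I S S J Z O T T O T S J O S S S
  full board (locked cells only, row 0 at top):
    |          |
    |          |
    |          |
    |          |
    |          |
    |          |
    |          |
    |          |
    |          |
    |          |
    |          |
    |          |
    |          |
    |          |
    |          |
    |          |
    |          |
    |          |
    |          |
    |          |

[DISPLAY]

                                          
                                          
━━━━━━━━━━━━━━━━━━━━━┓                    
                     ┃━━━━━━━━━━━━┓       
─────────────────────┨            ┃       
Next:                ┃────────────┨       
████                 ┃            ┃       
                     ┃            ┃       
                     ┃            ┃       
                     ┃            ┃       
                     ┃            ┃       
Score:               ┃            ┃       
0                    ┃            ┃       
                     ┃            ┃       
                     ┃━━━━━━━━━━━━┛       
                     ┃                    
                     ┃                    
                     ┃                    
━━━━━━━━━━━━━━━━━━━━━┛                    
                                          
                                          
                                          
                                          
                                          


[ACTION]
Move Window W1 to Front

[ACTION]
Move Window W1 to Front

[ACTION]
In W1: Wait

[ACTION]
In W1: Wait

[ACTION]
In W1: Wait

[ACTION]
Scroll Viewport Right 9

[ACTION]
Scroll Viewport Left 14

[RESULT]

                                          
                                          
  ┏━━━━━━━━━━━━━━━━━━━━━━━━━━━━━━━━┓      
  ┃ Tetris                         ┃━━━━━━
  ┠────────────────────────────────┨      
  ┃          │Next:                ┃──────
  ┃          │████                 ┃      
  ┃          │                     ┃      
  ┃          │                     ┃      
  ┃          │                     ┃      
  ┃          │                     ┃      
  ┃          │Score:               ┃      
  ┃          │0                    ┃      
  ┃          │                     ┃      
  ┃          │                     ┃━━━━━━
  ┃          │                     ┃      
  ┃          │                     ┃      
  ┃          │                     ┃      
  ┗━━━━━━━━━━━━━━━━━━━━━━━━━━━━━━━━┛      
                                          
                                          
                                          
                                          
                                          


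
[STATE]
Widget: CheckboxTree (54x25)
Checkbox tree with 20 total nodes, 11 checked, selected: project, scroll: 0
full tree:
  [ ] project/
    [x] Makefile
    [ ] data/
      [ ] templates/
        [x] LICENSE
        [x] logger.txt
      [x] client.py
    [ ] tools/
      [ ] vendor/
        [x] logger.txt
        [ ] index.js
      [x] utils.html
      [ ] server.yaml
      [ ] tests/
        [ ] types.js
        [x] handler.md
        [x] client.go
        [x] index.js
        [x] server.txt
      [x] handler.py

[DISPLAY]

>[-] project/                                         
   [x] Makefile                                       
   [x] data/                                          
     [x] templates/                                   
       [x] LICENSE                                    
       [x] logger.txt                                 
     [x] client.py                                    
   [-] tools/                                         
     [-] vendor/                                      
       [x] logger.txt                                 
       [ ] index.js                                   
     [x] utils.html                                   
     [ ] server.yaml                                  
     [-] tests/                                       
       [ ] types.js                                   
       [x] handler.md                                 
       [x] client.go                                  
       [x] index.js                                   
       [x] server.txt                                 
     [x] handler.py                                   
                                                      
                                                      
                                                      
                                                      
                                                      


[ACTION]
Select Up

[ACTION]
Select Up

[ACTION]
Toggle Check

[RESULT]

>[x] project/                                         
   [x] Makefile                                       
   [x] data/                                          
     [x] templates/                                   
       [x] LICENSE                                    
       [x] logger.txt                                 
     [x] client.py                                    
   [x] tools/                                         
     [x] vendor/                                      
       [x] logger.txt                                 
       [x] index.js                                   
     [x] utils.html                                   
     [x] server.yaml                                  
     [x] tests/                                       
       [x] types.js                                   
       [x] handler.md                                 
       [x] client.go                                  
       [x] index.js                                   
       [x] server.txt                                 
     [x] handler.py                                   
                                                      
                                                      
                                                      
                                                      
                                                      


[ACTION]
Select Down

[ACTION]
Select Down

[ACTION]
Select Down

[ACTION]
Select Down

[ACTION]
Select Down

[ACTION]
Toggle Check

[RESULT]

 [-] project/                                         
   [x] Makefile                                       
   [-] data/                                          
     [-] templates/                                   
       [x] LICENSE                                    
>      [ ] logger.txt                                 
     [x] client.py                                    
   [x] tools/                                         
     [x] vendor/                                      
       [x] logger.txt                                 
       [x] index.js                                   
     [x] utils.html                                   
     [x] server.yaml                                  
     [x] tests/                                       
       [x] types.js                                   
       [x] handler.md                                 
       [x] client.go                                  
       [x] index.js                                   
       [x] server.txt                                 
     [x] handler.py                                   
                                                      
                                                      
                                                      
                                                      
                                                      


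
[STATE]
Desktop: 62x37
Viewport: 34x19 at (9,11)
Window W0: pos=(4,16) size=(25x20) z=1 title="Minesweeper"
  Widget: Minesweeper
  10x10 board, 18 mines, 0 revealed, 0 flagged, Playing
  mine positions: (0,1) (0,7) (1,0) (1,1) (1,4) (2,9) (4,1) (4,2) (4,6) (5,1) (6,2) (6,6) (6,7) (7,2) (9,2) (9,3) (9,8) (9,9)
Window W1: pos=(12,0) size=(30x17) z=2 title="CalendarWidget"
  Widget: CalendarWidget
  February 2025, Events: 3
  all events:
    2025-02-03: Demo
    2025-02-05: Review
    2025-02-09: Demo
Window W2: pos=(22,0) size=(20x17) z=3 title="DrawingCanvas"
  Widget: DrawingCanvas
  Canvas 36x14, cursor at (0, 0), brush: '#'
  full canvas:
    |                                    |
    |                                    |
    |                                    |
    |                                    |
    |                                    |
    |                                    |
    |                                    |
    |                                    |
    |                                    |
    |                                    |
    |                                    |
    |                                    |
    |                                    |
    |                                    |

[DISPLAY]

   ┃         ┃                  ┃ 
   ┃         ┃                  ┃ 
   ┃         ┃                  ┃ 
   ┃         ┃                  ┃ 
   ┃         ┃                  ┃ 
━━━┗━━━━━━━━━┗━━━━━━━━━━━━━━━━━━┛ 
esweeper           ┃              
───────────────────┨              
■■■■■■             ┃              
■■■■■■             ┃              
■■■■■■             ┃              
■■■■■■             ┃              
■■■■■■             ┃              
■■■■■■             ┃              
■■■■■■             ┃              
■■■■■■             ┃              
■■■■■■             ┃              
■■■■■■             ┃              
                   ┃              


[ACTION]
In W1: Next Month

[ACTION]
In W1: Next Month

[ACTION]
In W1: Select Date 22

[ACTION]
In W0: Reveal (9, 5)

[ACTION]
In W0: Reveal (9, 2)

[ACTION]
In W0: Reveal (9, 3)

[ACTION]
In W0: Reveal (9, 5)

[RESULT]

   ┃         ┃                  ┃ 
   ┃         ┃                  ┃ 
   ┃         ┃                  ┃ 
   ┃         ┃                  ┃ 
   ┃         ┃                  ┃ 
━━━┗━━━━━━━━━┗━━━━━━━━━━━━━━━━━━┛ 
esweeper           ┃              
───────────────────┨              
■■■✹■■             ┃              
✹■■■■■             ┃              
11■■■✹             ┃              
 1■■■■             ┃              
 1✹■■■             ┃              
 2■■■■             ┃              
 1✹✹■■             ┃              
 122■■             ┃              
1  1■■             ┃              
1  1✹✹             ┃              
                   ┃              


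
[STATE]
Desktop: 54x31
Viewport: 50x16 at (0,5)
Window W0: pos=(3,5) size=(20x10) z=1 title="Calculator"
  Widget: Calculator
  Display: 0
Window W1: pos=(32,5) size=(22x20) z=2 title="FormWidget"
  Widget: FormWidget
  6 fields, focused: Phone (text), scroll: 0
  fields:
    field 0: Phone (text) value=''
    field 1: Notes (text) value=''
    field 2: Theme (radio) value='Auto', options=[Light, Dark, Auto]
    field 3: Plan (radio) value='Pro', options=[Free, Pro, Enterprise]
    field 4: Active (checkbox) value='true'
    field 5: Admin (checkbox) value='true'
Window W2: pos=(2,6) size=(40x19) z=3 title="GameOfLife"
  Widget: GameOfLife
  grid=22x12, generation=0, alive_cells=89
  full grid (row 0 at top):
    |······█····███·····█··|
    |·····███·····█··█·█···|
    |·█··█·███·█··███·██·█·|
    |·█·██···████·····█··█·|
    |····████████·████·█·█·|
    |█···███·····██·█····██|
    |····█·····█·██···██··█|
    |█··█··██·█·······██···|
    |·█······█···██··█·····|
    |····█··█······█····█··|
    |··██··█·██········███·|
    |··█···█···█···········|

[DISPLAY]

   ┏━━━━━━━━━━━━━━━━━━┓         ┏━━━━━━━━━━━━━━━━━
  ┏━━━━━━━━━━━━━━━━━━━━━━━━━━━━━━━━━━━━━━┓et      
  ┃ GameOfLife                           ┃────────
  ┠──────────────────────────────────────┨     [  
  ┃Gen: 0                                ┃     [  
  ┃······█····███·····█··                ┃     ( )
  ┃·····███·····█··█·█···                ┃     ( )
  ┃·█··█·███·█··███·██·█·                ┃     [x]
  ┃·█·██···████·····█··█·                ┃     [x]
  ┃····████████·████·█·█·                ┃        
  ┃█···███·····██·█····██                ┃        
  ┃····█·····█·██···██··█                ┃        
  ┃█··█··██·█·······██···                ┃        
  ┃·█······█···██··█·····                ┃        
  ┃····█··█······█····█··                ┃        
  ┃··██··█·██········███·                ┃        


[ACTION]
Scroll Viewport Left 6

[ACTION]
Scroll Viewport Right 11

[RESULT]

━━━━━━━━━━━━━━━━━━┓         ┏━━━━━━━━━━━━━━━━━━━━┓
━━━━━━━━━━━━━━━━━━━━━━━━━━━━━━━━━━━━━┓et         ┃
GameOfLife                           ┃───────────┨
─────────────────────────────────────┨     [    ]┃
en: 0                                ┃     [    ]┃
·····█····███·····█··                ┃     ( ) Li┃
····███·····█··█·█···                ┃     ( ) Fr┃
█··█·███·█··███·██·█·                ┃     [x]   ┃
█·██···████·····█··█·                ┃     [x]   ┃
···████████·████·█·█·                ┃           ┃
···███·····██·█····██                ┃           ┃
···█·····█·██···██··█                ┃           ┃
··█··██·█·······██···                ┃           ┃
█······█···██··█·····                ┃           ┃
···█··█······█····█··                ┃           ┃
·██··█·██········███·                ┃           ┃


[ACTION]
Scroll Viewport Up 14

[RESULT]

                                                  
                                                  
                                                  
                                                  
                                                  
━━━━━━━━━━━━━━━━━━┓         ┏━━━━━━━━━━━━━━━━━━━━┓
━━━━━━━━━━━━━━━━━━━━━━━━━━━━━━━━━━━━━┓et         ┃
GameOfLife                           ┃───────────┨
─────────────────────────────────────┨     [    ]┃
en: 0                                ┃     [    ]┃
·····█····███·····█··                ┃     ( ) Li┃
····███·····█··█·█···                ┃     ( ) Fr┃
█··█·███·█··███·██·█·                ┃     [x]   ┃
█·██···████·····█··█·                ┃     [x]   ┃
···████████·████·█·█·                ┃           ┃
···███·····██·█····██                ┃           ┃


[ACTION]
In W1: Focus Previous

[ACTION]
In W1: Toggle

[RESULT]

                                                  
                                                  
                                                  
                                                  
                                                  
━━━━━━━━━━━━━━━━━━┓         ┏━━━━━━━━━━━━━━━━━━━━┓
━━━━━━━━━━━━━━━━━━━━━━━━━━━━━━━━━━━━━┓et         ┃
GameOfLife                           ┃───────────┨
─────────────────────────────────────┨     [    ]┃
en: 0                                ┃     [    ]┃
·····█····███·····█··                ┃     ( ) Li┃
····███·····█··█·█···                ┃     ( ) Fr┃
█··█·███·█··███·██·█·                ┃     [x]   ┃
█·██···████·····█··█·                ┃     [ ]   ┃
···████████·████·█·█·                ┃           ┃
···███·····██·█····██                ┃           ┃
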